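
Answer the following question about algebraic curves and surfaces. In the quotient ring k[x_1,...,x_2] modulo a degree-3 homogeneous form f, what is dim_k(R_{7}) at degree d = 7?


For R = k[x_1,...,x_n]/(f) with f homogeneous of degree e:
The Hilbert series is (1 - t^e)/(1 - t)^n.
So h(d) = C(d+n-1, n-1) - C(d-e+n-1, n-1) for d >= e.
With n=2, e=3, d=7:
C(7+2-1, 2-1) = C(8, 1) = 8
C(7-3+2-1, 2-1) = C(5, 1) = 5
h(7) = 8 - 5 = 3

3


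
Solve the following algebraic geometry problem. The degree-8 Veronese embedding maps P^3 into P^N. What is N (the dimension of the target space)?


The Veronese embedding v_d: P^n -> P^N maps each point to all
degree-d monomials in n+1 homogeneous coordinates.
N = C(n+d, d) - 1
N = C(3+8, 8) - 1
N = C(11, 8) - 1
C(11, 8) = 165
N = 165 - 1 = 164

164


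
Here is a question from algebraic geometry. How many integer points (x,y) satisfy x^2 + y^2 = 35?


Systematically check integer values of x where x^2 <= 35.
For each valid x, check if 35 - x^2 is a perfect square.
Total integer solutions found: 0

0


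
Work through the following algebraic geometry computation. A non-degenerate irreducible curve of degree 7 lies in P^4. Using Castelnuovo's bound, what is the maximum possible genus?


Castelnuovo's bound: write d - 1 = m(r-1) + epsilon with 0 <= epsilon < r-1.
d - 1 = 7 - 1 = 6
r - 1 = 4 - 1 = 3
6 = 2*3 + 0, so m = 2, epsilon = 0
pi(d, r) = m(m-1)(r-1)/2 + m*epsilon
= 2*1*3/2 + 2*0
= 6/2 + 0
= 3 + 0 = 3

3


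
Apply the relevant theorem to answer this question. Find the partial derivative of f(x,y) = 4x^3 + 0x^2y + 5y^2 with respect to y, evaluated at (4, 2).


df/dy = 0*x^2 + 2*5*y^1
At (4,2): 0*4^2 + 2*5*2^1
= 0 + 20
= 20

20


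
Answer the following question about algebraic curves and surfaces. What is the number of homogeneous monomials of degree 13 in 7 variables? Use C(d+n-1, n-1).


The number of degree-13 monomials in 7 variables is C(d+n-1, n-1).
= C(13+7-1, 7-1) = C(19, 6)
= 27132

27132


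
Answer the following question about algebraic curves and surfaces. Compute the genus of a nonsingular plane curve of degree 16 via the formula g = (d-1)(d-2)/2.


Using the genus formula for smooth plane curves:
g = (d-1)(d-2)/2
g = (16-1)(16-2)/2
g = 15*14/2
g = 210/2 = 105

105


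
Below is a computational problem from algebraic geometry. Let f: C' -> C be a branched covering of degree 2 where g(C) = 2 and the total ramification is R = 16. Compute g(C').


Riemann-Hurwitz formula: 2g' - 2 = d(2g - 2) + R
Given: d = 2, g = 2, R = 16
2g' - 2 = 2*(2*2 - 2) + 16
2g' - 2 = 2*2 + 16
2g' - 2 = 4 + 16 = 20
2g' = 22
g' = 11

11


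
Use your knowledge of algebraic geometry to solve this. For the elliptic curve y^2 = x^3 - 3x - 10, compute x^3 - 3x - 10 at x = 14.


Compute x^3 - 3x - 10 at x = 14:
x^3 = 14^3 = 2744
(-3)*x = (-3)*14 = -42
Sum: 2744 - 42 - 10 = 2692

2692


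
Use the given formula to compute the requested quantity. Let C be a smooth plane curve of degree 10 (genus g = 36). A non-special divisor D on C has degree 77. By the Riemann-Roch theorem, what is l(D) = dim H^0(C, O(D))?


First, compute the genus of a smooth plane curve of degree 10:
g = (d-1)(d-2)/2 = (10-1)(10-2)/2 = 36
For a non-special divisor D (i.e., h^1(D) = 0), Riemann-Roch gives:
l(D) = deg(D) - g + 1
Since deg(D) = 77 >= 2g - 1 = 71, D is non-special.
l(D) = 77 - 36 + 1 = 42

42


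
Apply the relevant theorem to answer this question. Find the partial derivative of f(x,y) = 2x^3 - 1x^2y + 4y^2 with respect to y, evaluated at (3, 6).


df/dy = (-1)*x^2 + 2*4*y^1
At (3,6): (-1)*3^2 + 2*4*6^1
= -9 + 48
= 39

39


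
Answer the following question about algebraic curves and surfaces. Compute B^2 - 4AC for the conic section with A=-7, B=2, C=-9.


The discriminant of a conic Ax^2 + Bxy + Cy^2 + ... = 0 is B^2 - 4AC.
B^2 = 2^2 = 4
4AC = 4*(-7)*(-9) = 252
Discriminant = 4 - 252 = -248

-248


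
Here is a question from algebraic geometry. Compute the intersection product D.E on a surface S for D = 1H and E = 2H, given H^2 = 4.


Using bilinearity of the intersection pairing on a surface S:
(aH).(bH) = ab * (H.H)
We have H^2 = 4.
D.E = (1H).(2H) = 1*2*4
= 2*4
= 8

8


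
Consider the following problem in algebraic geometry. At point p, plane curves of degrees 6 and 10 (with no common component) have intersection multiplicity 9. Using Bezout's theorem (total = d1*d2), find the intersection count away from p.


By Bezout's theorem, the total intersection number is d1 * d2.
Total = 6 * 10 = 60
Intersection multiplicity at p = 9
Remaining intersections = 60 - 9 = 51

51


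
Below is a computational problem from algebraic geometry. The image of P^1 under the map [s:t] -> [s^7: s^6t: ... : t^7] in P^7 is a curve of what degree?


The rational normal curve in P^7 is the image of P^1 under the 7-uple Veronese.
A general hyperplane in P^7 pulls back to a degree-7 form on P^1, which has 7 zeros,
so the curve meets a general hyperplane in 7 points. Degree = 7.

7


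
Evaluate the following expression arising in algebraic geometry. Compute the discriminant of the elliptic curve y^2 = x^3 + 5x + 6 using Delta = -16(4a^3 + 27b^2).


Compute each component:
4a^3 = 4*5^3 = 4*125 = 500
27b^2 = 27*6^2 = 27*36 = 972
4a^3 + 27b^2 = 500 + 972 = 1472
Delta = -16*1472 = -23552

-23552


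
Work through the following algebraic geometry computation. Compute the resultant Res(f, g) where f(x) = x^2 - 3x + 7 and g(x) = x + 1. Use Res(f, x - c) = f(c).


For Res(f, x - c), we evaluate f at x = c.
f(-1) = (-1)^2 - 3*(-1) + 7
= 1 + 3 + 7
= 4 + 7 = 11
Res(f, g) = 11

11


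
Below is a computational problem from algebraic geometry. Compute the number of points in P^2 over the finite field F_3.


P^2(F_3) has (q^(n+1) - 1)/(q - 1) points.
= 3^2 + 3^1 + 3^0
= 9 + 3 + 1
= 13

13


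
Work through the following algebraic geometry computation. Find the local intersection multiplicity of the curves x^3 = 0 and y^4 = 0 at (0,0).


The intersection multiplicity of V(x^a) and V(y^b) at the origin is:
I(O; V(x^3), V(y^4)) = dim_k(k[x,y]/(x^3, y^4))
A basis for k[x,y]/(x^3, y^4) is the set of monomials x^i * y^j
where 0 <= i < 3 and 0 <= j < 4.
The number of such monomials is 3 * 4 = 12

12


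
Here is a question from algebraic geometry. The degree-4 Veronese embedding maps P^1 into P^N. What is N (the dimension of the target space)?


The Veronese embedding v_d: P^n -> P^N maps each point to all
degree-d monomials in n+1 homogeneous coordinates.
N = C(n+d, d) - 1
N = C(1+4, 4) - 1
N = C(5, 4) - 1
C(5, 4) = 5
N = 5 - 1 = 4

4


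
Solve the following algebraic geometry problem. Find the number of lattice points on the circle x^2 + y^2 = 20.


Systematically check integer values of x where x^2 <= 20.
For each valid x, check if 20 - x^2 is a perfect square.
x=2: 20 - 4 = 16, sqrt = 4 (valid)
x=4: 20 - 16 = 4, sqrt = 2 (valid)
Total integer solutions found: 8

8


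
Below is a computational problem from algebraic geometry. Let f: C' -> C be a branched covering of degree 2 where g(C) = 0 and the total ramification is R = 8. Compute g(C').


Riemann-Hurwitz formula: 2g' - 2 = d(2g - 2) + R
Given: d = 2, g = 0, R = 8
2g' - 2 = 2*(2*0 - 2) + 8
2g' - 2 = 2*(-2) + 8
2g' - 2 = -4 + 8 = 4
2g' = 6
g' = 3

3


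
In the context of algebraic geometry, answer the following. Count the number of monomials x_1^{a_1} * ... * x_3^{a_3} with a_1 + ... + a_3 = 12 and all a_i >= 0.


The number of degree-12 monomials in 3 variables is C(d+n-1, n-1).
= C(12+3-1, 3-1) = C(14, 2)
= 91

91


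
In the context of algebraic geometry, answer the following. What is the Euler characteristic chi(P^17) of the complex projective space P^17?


The complex projective space P^17 has one cell in each even real dimension 0, 2, ..., 34.
The cohomology groups are H^{2k}(P^17) = Z for k = 0,...,17, and 0 otherwise.
Euler characteristic = sum of Betti numbers = 1 per even-dimensional cohomology group.
chi(P^17) = 17 + 1 = 18

18


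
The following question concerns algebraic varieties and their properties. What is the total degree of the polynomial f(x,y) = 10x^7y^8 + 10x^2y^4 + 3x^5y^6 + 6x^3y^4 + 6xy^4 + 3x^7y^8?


Examine each term for its total degree (sum of exponents).
  Term '10x^7y^8' has total degree 7+8 = 15.
  Term '10x^2y^4' has total degree 2+4 = 6.
  Term '3x^5y^6' has total degree 5+6 = 11.
  Term '6x^3y^4' has total degree 3+4 = 7.
  Term '6xy^4' has total degree 1+4 = 5.
  Term '3x^7y^8' has total degree 7+8 = 15.
The maximum total degree among all terms is 15.

15


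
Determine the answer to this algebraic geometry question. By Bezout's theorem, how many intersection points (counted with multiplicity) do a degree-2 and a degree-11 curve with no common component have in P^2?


Bezout's theorem states the intersection count equals the product of degrees.
Intersection count = 2 * 11 = 22

22


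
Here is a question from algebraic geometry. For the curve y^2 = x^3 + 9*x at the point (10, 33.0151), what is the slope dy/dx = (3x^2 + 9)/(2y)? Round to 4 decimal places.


Using implicit differentiation of y^2 = x^3 + 9*x:
2y * dy/dx = 3x^2 + 9
dy/dx = (3x^2 + 9)/(2y)
Numerator: 3*10^2 + 9 = 309
Denominator: 2*33.0151 = 66.0302
dy/dx = 309/66.0302 = 4.6797

4.6797


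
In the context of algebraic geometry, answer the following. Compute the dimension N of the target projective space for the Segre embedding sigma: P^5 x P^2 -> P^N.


The Segre embedding maps P^m x P^n into P^N via
all products of coordinates from each factor.
N = (m+1)(n+1) - 1
N = (5+1)(2+1) - 1
N = 6*3 - 1
N = 18 - 1 = 17

17


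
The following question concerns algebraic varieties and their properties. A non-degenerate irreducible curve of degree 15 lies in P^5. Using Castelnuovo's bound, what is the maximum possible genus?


Castelnuovo's bound: write d - 1 = m(r-1) + epsilon with 0 <= epsilon < r-1.
d - 1 = 15 - 1 = 14
r - 1 = 5 - 1 = 4
14 = 3*4 + 2, so m = 3, epsilon = 2
pi(d, r) = m(m-1)(r-1)/2 + m*epsilon
= 3*2*4/2 + 3*2
= 24/2 + 6
= 12 + 6 = 18

18


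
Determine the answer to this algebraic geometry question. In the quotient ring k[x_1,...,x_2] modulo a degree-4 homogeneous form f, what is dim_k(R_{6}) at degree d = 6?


For R = k[x_1,...,x_n]/(f) with f homogeneous of degree e:
The Hilbert series is (1 - t^e)/(1 - t)^n.
So h(d) = C(d+n-1, n-1) - C(d-e+n-1, n-1) for d >= e.
With n=2, e=4, d=6:
C(6+2-1, 2-1) = C(7, 1) = 7
C(6-4+2-1, 2-1) = C(3, 1) = 3
h(6) = 7 - 3 = 4

4


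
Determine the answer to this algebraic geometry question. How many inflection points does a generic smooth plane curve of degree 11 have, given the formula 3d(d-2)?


For a general smooth plane curve C of degree d, the inflection points are
the intersection of C with its Hessian curve, which has degree 3(d-2).
By Bezout, the total intersection number is d * 3(d-2) = 11 * 27 = 297.
For a general curve every flex is ordinary, so each contributes
multiplicity 1 to C·Hess(C), and the number of distinct inflection
points is 3d(d-2).
Inflection points = 3*11*(11-2) = 3*11*9 = 297

297


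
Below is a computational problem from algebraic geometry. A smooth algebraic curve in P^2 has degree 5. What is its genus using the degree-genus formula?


Using the genus formula for smooth plane curves:
g = (d-1)(d-2)/2
g = (5-1)(5-2)/2
g = 4*3/2
g = 12/2 = 6

6


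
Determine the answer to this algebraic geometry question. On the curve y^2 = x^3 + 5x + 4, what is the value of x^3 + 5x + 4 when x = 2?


Compute x^3 + 5x + 4 at x = 2:
x^3 = 2^3 = 8
5*x = 5*2 = 10
Sum: 8 + 10 + 4 = 22

22


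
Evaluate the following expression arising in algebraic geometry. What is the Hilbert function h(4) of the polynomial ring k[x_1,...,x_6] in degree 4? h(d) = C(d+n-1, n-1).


The Hilbert function for the polynomial ring in 6 variables is:
h(d) = C(d+n-1, n-1)
h(4) = C(4+6-1, 6-1) = C(9, 5)
= 9! / (5! * 4!)
= 126

126


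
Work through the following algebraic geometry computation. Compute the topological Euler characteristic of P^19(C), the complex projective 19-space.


The complex projective space P^19 has one cell in each even real dimension 0, 2, ..., 38.
The cohomology groups are H^{2k}(P^19) = Z for k = 0,...,19, and 0 otherwise.
Euler characteristic = sum of Betti numbers = 1 per even-dimensional cohomology group.
chi(P^19) = 19 + 1 = 20

20


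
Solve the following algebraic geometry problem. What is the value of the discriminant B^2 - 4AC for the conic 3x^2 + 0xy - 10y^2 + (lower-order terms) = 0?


The discriminant of a conic Ax^2 + Bxy + Cy^2 + ... = 0 is B^2 - 4AC.
B^2 = 0^2 = 0
4AC = 4*3*(-10) = -120
Discriminant = 0 + 120 = 120

120


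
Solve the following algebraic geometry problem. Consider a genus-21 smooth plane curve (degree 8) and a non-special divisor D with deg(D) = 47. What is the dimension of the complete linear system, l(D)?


First, compute the genus of a smooth plane curve of degree 8:
g = (d-1)(d-2)/2 = (8-1)(8-2)/2 = 21
For a non-special divisor D (i.e., h^1(D) = 0), Riemann-Roch gives:
l(D) = deg(D) - g + 1
Since deg(D) = 47 >= 2g - 1 = 41, D is non-special.
l(D) = 47 - 21 + 1 = 27

27


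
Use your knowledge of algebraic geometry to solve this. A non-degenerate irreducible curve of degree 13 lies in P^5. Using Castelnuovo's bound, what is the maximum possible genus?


Castelnuovo's bound: write d - 1 = m(r-1) + epsilon with 0 <= epsilon < r-1.
d - 1 = 13 - 1 = 12
r - 1 = 5 - 1 = 4
12 = 3*4 + 0, so m = 3, epsilon = 0
pi(d, r) = m(m-1)(r-1)/2 + m*epsilon
= 3*2*4/2 + 3*0
= 24/2 + 0
= 12 + 0 = 12

12


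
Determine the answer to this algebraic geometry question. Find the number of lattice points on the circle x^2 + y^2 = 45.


Systematically check integer values of x where x^2 <= 45.
For each valid x, check if 45 - x^2 is a perfect square.
x=3: 45 - 9 = 36, sqrt = 6 (valid)
x=6: 45 - 36 = 9, sqrt = 3 (valid)
Total integer solutions found: 8

8


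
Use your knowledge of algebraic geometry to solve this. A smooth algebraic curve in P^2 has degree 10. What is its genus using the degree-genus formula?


Using the genus formula for smooth plane curves:
g = (d-1)(d-2)/2
g = (10-1)(10-2)/2
g = 9*8/2
g = 72/2 = 36

36


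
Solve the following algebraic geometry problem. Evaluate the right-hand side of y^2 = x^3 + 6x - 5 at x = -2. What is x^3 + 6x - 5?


Compute x^3 + 6x - 5 at x = -2:
x^3 = (-2)^3 = -8
6*x = 6*(-2) = -12
Sum: -8 - 12 - 5 = -25

-25


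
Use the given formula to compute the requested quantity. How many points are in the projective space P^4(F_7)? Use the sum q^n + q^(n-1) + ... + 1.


P^4(F_7) has (q^(n+1) - 1)/(q - 1) points.
= 7^4 + 7^3 + 7^2 + 7^1 + 7^0
= 2401 + 343 + 49 + 7 + 1
= 2801

2801


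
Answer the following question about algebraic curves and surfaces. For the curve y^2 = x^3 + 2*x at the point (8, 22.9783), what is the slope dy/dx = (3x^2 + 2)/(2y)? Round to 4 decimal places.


Using implicit differentiation of y^2 = x^3 + 2*x:
2y * dy/dx = 3x^2 + 2
dy/dx = (3x^2 + 2)/(2y)
Numerator: 3*8^2 + 2 = 194
Denominator: 2*22.9783 = 45.9566
dy/dx = 194/45.9566 = 4.2214

4.2214


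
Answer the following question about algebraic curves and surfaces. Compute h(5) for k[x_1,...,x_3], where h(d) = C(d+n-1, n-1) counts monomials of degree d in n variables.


The Hilbert function for the polynomial ring in 3 variables is:
h(d) = C(d+n-1, n-1)
h(5) = C(5+3-1, 3-1) = C(7, 2)
= 7! / (2! * 5!)
= 21

21


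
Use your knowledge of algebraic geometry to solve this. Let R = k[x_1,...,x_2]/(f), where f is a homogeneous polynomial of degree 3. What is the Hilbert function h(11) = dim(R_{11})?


For R = k[x_1,...,x_n]/(f) with f homogeneous of degree e:
The Hilbert series is (1 - t^e)/(1 - t)^n.
So h(d) = C(d+n-1, n-1) - C(d-e+n-1, n-1) for d >= e.
With n=2, e=3, d=11:
C(11+2-1, 2-1) = C(12, 1) = 12
C(11-3+2-1, 2-1) = C(9, 1) = 9
h(11) = 12 - 9 = 3

3


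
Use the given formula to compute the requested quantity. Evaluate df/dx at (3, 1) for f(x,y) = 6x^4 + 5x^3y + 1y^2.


df/dx = 4*6*x^3 + 3*5*x^2*y
At (3,1): 4*6*3^3 + 3*5*3^2*1
= 648 + 135
= 783

783


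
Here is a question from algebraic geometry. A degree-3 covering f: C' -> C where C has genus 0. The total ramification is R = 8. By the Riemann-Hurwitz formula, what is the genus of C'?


Riemann-Hurwitz formula: 2g' - 2 = d(2g - 2) + R
Given: d = 3, g = 0, R = 8
2g' - 2 = 3*(2*0 - 2) + 8
2g' - 2 = 3*(-2) + 8
2g' - 2 = -6 + 8 = 2
2g' = 4
g' = 2

2


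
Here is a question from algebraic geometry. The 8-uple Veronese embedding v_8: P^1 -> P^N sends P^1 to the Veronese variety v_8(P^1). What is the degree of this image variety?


The Veronese variety v_8(P^1) has degree d^r.
d^r = 8^1 = 8

8


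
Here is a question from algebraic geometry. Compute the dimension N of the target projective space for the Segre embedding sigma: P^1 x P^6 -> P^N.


The Segre embedding maps P^m x P^n into P^N via
all products of coordinates from each factor.
N = (m+1)(n+1) - 1
N = (1+1)(6+1) - 1
N = 2*7 - 1
N = 14 - 1 = 13

13


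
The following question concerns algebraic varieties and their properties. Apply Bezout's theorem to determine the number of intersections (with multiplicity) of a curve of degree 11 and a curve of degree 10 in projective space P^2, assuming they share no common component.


Bezout's theorem states the intersection count equals the product of degrees.
Intersection count = 11 * 10 = 110

110


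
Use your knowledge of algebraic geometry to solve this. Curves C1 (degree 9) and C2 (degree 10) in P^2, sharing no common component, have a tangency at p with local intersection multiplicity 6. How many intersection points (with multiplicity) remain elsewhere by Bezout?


By Bezout's theorem, the total intersection number is d1 * d2.
Total = 9 * 10 = 90
Intersection multiplicity at p = 6
Remaining intersections = 90 - 6 = 84

84


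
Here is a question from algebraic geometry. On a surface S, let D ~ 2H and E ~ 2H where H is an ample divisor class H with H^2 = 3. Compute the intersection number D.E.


Using bilinearity of the intersection pairing on a surface S:
(aH).(bH) = ab * (H.H)
We have H^2 = 3.
D.E = (2H).(2H) = 2*2*3
= 4*3
= 12

12


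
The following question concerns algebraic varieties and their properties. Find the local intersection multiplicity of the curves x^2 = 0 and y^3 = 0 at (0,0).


The intersection multiplicity of V(x^a) and V(y^b) at the origin is:
I(O; V(x^2), V(y^3)) = dim_k(k[x,y]/(x^2, y^3))
A basis for k[x,y]/(x^2, y^3) is the set of monomials x^i * y^j
where 0 <= i < 2 and 0 <= j < 3.
The number of such monomials is 2 * 3 = 6

6


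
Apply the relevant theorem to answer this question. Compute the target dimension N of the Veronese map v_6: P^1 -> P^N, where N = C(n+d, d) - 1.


The Veronese embedding v_d: P^n -> P^N maps each point to all
degree-d monomials in n+1 homogeneous coordinates.
N = C(n+d, d) - 1
N = C(1+6, 6) - 1
N = C(7, 6) - 1
C(7, 6) = 7
N = 7 - 1 = 6

6


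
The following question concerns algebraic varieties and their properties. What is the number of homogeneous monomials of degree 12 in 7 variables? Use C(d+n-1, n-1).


The number of degree-12 monomials in 7 variables is C(d+n-1, n-1).
= C(12+7-1, 7-1) = C(18, 6)
= 18564

18564


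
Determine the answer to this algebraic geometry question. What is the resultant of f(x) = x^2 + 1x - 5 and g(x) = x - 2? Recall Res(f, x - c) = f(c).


For Res(f, x - c), we evaluate f at x = c.
f(2) = 2^2 + 1*2 - 5
= 4 + 2 - 5
= 6 - 5 = 1
Res(f, g) = 1

1


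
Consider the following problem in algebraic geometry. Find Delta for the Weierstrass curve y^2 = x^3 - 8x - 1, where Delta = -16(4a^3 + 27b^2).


Compute each component:
4a^3 = 4*(-8)^3 = 4*(-512) = -2048
27b^2 = 27*(-1)^2 = 27*1 = 27
4a^3 + 27b^2 = -2048 + 27 = -2021
Delta = -16*(-2021) = 32336

32336


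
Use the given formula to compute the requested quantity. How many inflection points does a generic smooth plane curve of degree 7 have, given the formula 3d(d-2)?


For a general smooth plane curve C of degree d, the inflection points are
the intersection of C with its Hessian curve, which has degree 3(d-2).
By Bezout, the total intersection number is d * 3(d-2) = 7 * 15 = 105.
For a general curve every flex is ordinary, so each contributes
multiplicity 1 to C·Hess(C), and the number of distinct inflection
points is 3d(d-2).
Inflection points = 3*7*(7-2) = 3*7*5 = 105

105


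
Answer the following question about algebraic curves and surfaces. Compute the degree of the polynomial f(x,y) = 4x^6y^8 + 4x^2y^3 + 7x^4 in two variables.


Examine each term for its total degree (sum of exponents).
  Term '4x^6y^8' has total degree 6+8 = 14.
  Term '4x^2y^3' has total degree 2+3 = 5.
  Term '7x^4' has total degree 4+0 = 4.
The maximum total degree among all terms is 14.

14


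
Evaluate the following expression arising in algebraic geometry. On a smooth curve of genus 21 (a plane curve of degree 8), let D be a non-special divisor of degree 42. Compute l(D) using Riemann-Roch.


First, compute the genus of a smooth plane curve of degree 8:
g = (d-1)(d-2)/2 = (8-1)(8-2)/2 = 21
For a non-special divisor D (i.e., h^1(D) = 0), Riemann-Roch gives:
l(D) = deg(D) - g + 1
Since deg(D) = 42 >= 2g - 1 = 41, D is non-special.
l(D) = 42 - 21 + 1 = 22

22


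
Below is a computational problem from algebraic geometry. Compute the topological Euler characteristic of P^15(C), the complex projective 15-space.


The complex projective space P^15 has one cell in each even real dimension 0, 2, ..., 30.
The cohomology groups are H^{2k}(P^15) = Z for k = 0,...,15, and 0 otherwise.
Euler characteristic = sum of Betti numbers = 1 per even-dimensional cohomology group.
chi(P^15) = 15 + 1 = 16

16


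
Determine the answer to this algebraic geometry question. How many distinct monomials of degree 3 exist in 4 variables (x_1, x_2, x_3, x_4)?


The number of degree-3 monomials in 4 variables is C(d+n-1, n-1).
= C(3+4-1, 4-1) = C(6, 3)
= 20

20


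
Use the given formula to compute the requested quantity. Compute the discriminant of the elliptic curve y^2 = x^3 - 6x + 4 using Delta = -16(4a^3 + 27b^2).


Compute each component:
4a^3 = 4*(-6)^3 = 4*(-216) = -864
27b^2 = 27*4^2 = 27*16 = 432
4a^3 + 27b^2 = -864 + 432 = -432
Delta = -16*(-432) = 6912

6912


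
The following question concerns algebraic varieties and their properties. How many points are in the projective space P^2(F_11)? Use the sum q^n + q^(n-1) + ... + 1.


P^2(F_11) has (q^(n+1) - 1)/(q - 1) points.
= 11^2 + 11^1 + 11^0
= 121 + 11 + 1
= 133

133


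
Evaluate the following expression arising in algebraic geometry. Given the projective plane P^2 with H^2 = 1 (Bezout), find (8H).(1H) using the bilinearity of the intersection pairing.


Using bilinearity of the intersection pairing on the projective plane P^2:
(aH).(bH) = ab * (H.H)
We have H^2 = 1 (Bezout).
D.E = (8H).(1H) = 8*1*1
= 8*1
= 8

8


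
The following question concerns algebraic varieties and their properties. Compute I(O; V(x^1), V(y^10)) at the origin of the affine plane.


The intersection multiplicity of V(x^a) and V(y^b) at the origin is:
I(O; V(x^1), V(y^10)) = dim_k(k[x,y]/(x^1, y^10))
A basis for k[x,y]/(x^1, y^10) is the set of monomials x^i * y^j
where 0 <= i < 1 and 0 <= j < 10.
The number of such monomials is 1 * 10 = 10

10


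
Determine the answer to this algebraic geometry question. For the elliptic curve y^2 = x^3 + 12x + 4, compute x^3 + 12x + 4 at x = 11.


Compute x^3 + 12x + 4 at x = 11:
x^3 = 11^3 = 1331
12*x = 12*11 = 132
Sum: 1331 + 132 + 4 = 1467

1467


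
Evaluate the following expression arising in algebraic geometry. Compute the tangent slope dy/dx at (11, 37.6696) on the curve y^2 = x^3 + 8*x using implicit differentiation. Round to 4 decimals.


Using implicit differentiation of y^2 = x^3 + 8*x:
2y * dy/dx = 3x^2 + 8
dy/dx = (3x^2 + 8)/(2y)
Numerator: 3*11^2 + 8 = 371
Denominator: 2*37.6696 = 75.3392
dy/dx = 371/75.3392 = 4.9244

4.9244


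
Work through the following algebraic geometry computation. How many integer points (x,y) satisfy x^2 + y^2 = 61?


Systematically check integer values of x where x^2 <= 61.
For each valid x, check if 61 - x^2 is a perfect square.
x=5: 61 - 25 = 36, sqrt = 6 (valid)
x=6: 61 - 36 = 25, sqrt = 5 (valid)
Total integer solutions found: 8

8


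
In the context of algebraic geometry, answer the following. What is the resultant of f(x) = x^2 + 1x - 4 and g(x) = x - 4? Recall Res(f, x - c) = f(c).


For Res(f, x - c), we evaluate f at x = c.
f(4) = 4^2 + 1*4 - 4
= 16 + 4 - 4
= 20 - 4 = 16
Res(f, g) = 16

16


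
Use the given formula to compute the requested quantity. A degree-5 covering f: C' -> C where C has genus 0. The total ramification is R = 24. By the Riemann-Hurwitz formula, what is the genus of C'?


Riemann-Hurwitz formula: 2g' - 2 = d(2g - 2) + R
Given: d = 5, g = 0, R = 24
2g' - 2 = 5*(2*0 - 2) + 24
2g' - 2 = 5*(-2) + 24
2g' - 2 = -10 + 24 = 14
2g' = 16
g' = 8

8


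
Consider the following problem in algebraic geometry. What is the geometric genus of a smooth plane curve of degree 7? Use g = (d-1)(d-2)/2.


Using the genus formula for smooth plane curves:
g = (d-1)(d-2)/2
g = (7-1)(7-2)/2
g = 6*5/2
g = 30/2 = 15

15


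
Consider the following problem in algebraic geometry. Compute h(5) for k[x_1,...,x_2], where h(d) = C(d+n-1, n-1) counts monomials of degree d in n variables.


The Hilbert function for the polynomial ring in 2 variables is:
h(d) = C(d+n-1, n-1)
h(5) = C(5+2-1, 2-1) = C(6, 1)
= 6! / (1! * 5!)
= 6

6


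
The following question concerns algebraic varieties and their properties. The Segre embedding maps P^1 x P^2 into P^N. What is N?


The Segre embedding maps P^m x P^n into P^N via
all products of coordinates from each factor.
N = (m+1)(n+1) - 1
N = (1+1)(2+1) - 1
N = 2*3 - 1
N = 6 - 1 = 5

5


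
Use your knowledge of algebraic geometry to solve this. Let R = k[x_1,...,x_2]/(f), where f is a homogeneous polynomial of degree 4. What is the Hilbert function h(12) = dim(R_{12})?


For R = k[x_1,...,x_n]/(f) with f homogeneous of degree e:
The Hilbert series is (1 - t^e)/(1 - t)^n.
So h(d) = C(d+n-1, n-1) - C(d-e+n-1, n-1) for d >= e.
With n=2, e=4, d=12:
C(12+2-1, 2-1) = C(13, 1) = 13
C(12-4+2-1, 2-1) = C(9, 1) = 9
h(12) = 13 - 9 = 4

4


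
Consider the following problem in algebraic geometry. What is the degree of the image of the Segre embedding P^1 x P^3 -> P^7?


The degree of the Segre variety P^1 x P^3 is C(m+n, m).
= C(4, 1)
= 4

4


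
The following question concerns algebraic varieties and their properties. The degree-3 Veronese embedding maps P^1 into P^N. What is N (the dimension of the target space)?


The Veronese embedding v_d: P^n -> P^N maps each point to all
degree-d monomials in n+1 homogeneous coordinates.
N = C(n+d, d) - 1
N = C(1+3, 3) - 1
N = C(4, 3) - 1
C(4, 3) = 4
N = 4 - 1 = 3

3


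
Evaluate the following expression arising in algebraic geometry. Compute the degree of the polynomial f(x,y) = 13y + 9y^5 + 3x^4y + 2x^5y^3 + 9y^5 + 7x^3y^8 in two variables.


Examine each term for its total degree (sum of exponents).
  Term '13y' has total degree 0+1 = 1.
  Term '9y^5' has total degree 0+5 = 5.
  Term '3x^4y' has total degree 4+1 = 5.
  Term '2x^5y^3' has total degree 5+3 = 8.
  Term '9y^5' has total degree 0+5 = 5.
  Term '7x^3y^8' has total degree 3+8 = 11.
The maximum total degree among all terms is 11.

11


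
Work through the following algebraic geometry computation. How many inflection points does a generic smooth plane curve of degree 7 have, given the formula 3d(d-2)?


For a general smooth plane curve C of degree d, the inflection points are
the intersection of C with its Hessian curve, which has degree 3(d-2).
By Bezout, the total intersection number is d * 3(d-2) = 7 * 15 = 105.
For a general curve every flex is ordinary, so each contributes
multiplicity 1 to C·Hess(C), and the number of distinct inflection
points is 3d(d-2).
Inflection points = 3*7*(7-2) = 3*7*5 = 105

105


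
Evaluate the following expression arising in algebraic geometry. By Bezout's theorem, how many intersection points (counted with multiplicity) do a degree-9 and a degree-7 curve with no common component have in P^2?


Bezout's theorem states the intersection count equals the product of degrees.
Intersection count = 9 * 7 = 63

63


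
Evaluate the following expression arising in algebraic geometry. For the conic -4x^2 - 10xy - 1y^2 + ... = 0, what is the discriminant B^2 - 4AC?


The discriminant of a conic Ax^2 + Bxy + Cy^2 + ... = 0 is B^2 - 4AC.
B^2 = (-10)^2 = 100
4AC = 4*(-4)*(-1) = 16
Discriminant = 100 - 16 = 84

84


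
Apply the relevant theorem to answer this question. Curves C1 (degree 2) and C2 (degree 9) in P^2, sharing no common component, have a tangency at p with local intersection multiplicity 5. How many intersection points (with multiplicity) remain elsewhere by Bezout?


By Bezout's theorem, the total intersection number is d1 * d2.
Total = 2 * 9 = 18
Intersection multiplicity at p = 5
Remaining intersections = 18 - 5 = 13

13


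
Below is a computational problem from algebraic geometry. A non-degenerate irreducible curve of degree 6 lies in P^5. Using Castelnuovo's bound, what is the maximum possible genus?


Castelnuovo's bound: write d - 1 = m(r-1) + epsilon with 0 <= epsilon < r-1.
d - 1 = 6 - 1 = 5
r - 1 = 5 - 1 = 4
5 = 1*4 + 1, so m = 1, epsilon = 1
pi(d, r) = m(m-1)(r-1)/2 + m*epsilon
= 1*0*4/2 + 1*1
= 0/2 + 1
= 0 + 1 = 1

1


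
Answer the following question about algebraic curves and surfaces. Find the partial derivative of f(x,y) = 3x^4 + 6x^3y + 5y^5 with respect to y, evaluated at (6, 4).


df/dy = 6*x^3 + 5*5*y^4
At (6,4): 6*6^3 + 5*5*4^4
= 1296 + 6400
= 7696

7696


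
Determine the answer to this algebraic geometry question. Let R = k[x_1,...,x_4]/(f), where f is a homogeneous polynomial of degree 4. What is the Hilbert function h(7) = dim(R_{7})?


For R = k[x_1,...,x_n]/(f) with f homogeneous of degree e:
The Hilbert series is (1 - t^e)/(1 - t)^n.
So h(d) = C(d+n-1, n-1) - C(d-e+n-1, n-1) for d >= e.
With n=4, e=4, d=7:
C(7+4-1, 4-1) = C(10, 3) = 120
C(7-4+4-1, 4-1) = C(6, 3) = 20
h(7) = 120 - 20 = 100

100


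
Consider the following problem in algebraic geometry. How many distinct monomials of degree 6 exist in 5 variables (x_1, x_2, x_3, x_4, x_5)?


The number of degree-6 monomials in 5 variables is C(d+n-1, n-1).
= C(6+5-1, 5-1) = C(10, 4)
= 210

210


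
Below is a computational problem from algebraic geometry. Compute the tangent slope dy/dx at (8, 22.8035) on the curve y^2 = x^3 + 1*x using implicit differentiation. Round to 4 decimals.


Using implicit differentiation of y^2 = x^3 + 1*x:
2y * dy/dx = 3x^2 + 1
dy/dx = (3x^2 + 1)/(2y)
Numerator: 3*8^2 + 1 = 193
Denominator: 2*22.8035 = 45.607
dy/dx = 193/45.607 = 4.2318

4.2318


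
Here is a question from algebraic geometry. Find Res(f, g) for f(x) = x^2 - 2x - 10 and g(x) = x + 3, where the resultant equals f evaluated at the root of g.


For Res(f, x - c), we evaluate f at x = c.
f(-3) = (-3)^2 - 2*(-3) - 10
= 9 + 6 - 10
= 15 - 10 = 5
Res(f, g) = 5

5


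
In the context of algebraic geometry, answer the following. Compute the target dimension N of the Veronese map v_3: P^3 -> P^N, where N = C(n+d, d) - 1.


The Veronese embedding v_d: P^n -> P^N maps each point to all
degree-d monomials in n+1 homogeneous coordinates.
N = C(n+d, d) - 1
N = C(3+3, 3) - 1
N = C(6, 3) - 1
C(6, 3) = 20
N = 20 - 1 = 19

19


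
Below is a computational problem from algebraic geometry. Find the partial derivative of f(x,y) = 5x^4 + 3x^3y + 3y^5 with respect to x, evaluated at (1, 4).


df/dx = 4*5*x^3 + 3*3*x^2*y
At (1,4): 4*5*1^3 + 3*3*1^2*4
= 20 + 36
= 56

56


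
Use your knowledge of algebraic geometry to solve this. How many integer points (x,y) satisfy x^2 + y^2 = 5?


Systematically check integer values of x where x^2 <= 5.
For each valid x, check if 5 - x^2 is a perfect square.
x=1: 5 - 1 = 4, sqrt = 2 (valid)
x=2: 5 - 4 = 1, sqrt = 1 (valid)
Total integer solutions found: 8

8


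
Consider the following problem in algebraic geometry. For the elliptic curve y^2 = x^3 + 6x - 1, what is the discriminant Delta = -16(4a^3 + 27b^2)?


Compute each component:
4a^3 = 4*6^3 = 4*216 = 864
27b^2 = 27*(-1)^2 = 27*1 = 27
4a^3 + 27b^2 = 864 + 27 = 891
Delta = -16*891 = -14256

-14256


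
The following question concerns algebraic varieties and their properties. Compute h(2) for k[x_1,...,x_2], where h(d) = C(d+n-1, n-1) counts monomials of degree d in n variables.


The Hilbert function for the polynomial ring in 2 variables is:
h(d) = C(d+n-1, n-1)
h(2) = C(2+2-1, 2-1) = C(3, 1)
= 3! / (1! * 2!)
= 3

3


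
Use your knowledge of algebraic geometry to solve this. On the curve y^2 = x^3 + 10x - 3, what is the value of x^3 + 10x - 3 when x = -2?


Compute x^3 + 10x - 3 at x = -2:
x^3 = (-2)^3 = -8
10*x = 10*(-2) = -20
Sum: -8 - 20 - 3 = -31

-31


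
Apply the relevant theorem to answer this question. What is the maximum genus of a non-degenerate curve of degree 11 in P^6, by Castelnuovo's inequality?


Castelnuovo's bound: write d - 1 = m(r-1) + epsilon with 0 <= epsilon < r-1.
d - 1 = 11 - 1 = 10
r - 1 = 6 - 1 = 5
10 = 2*5 + 0, so m = 2, epsilon = 0
pi(d, r) = m(m-1)(r-1)/2 + m*epsilon
= 2*1*5/2 + 2*0
= 10/2 + 0
= 5 + 0 = 5

5


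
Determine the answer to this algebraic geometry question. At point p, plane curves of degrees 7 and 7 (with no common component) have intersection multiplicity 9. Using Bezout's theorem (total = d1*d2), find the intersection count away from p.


By Bezout's theorem, the total intersection number is d1 * d2.
Total = 7 * 7 = 49
Intersection multiplicity at p = 9
Remaining intersections = 49 - 9 = 40

40


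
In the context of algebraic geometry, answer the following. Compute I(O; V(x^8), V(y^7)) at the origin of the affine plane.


The intersection multiplicity of V(x^a) and V(y^b) at the origin is:
I(O; V(x^8), V(y^7)) = dim_k(k[x,y]/(x^8, y^7))
A basis for k[x,y]/(x^8, y^7) is the set of monomials x^i * y^j
where 0 <= i < 8 and 0 <= j < 7.
The number of such monomials is 8 * 7 = 56

56


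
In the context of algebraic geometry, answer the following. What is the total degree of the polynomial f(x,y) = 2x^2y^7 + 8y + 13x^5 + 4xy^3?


Examine each term for its total degree (sum of exponents).
  Term '2x^2y^7' has total degree 2+7 = 9.
  Term '8y' has total degree 0+1 = 1.
  Term '13x^5' has total degree 5+0 = 5.
  Term '4xy^3' has total degree 1+3 = 4.
The maximum total degree among all terms is 9.

9


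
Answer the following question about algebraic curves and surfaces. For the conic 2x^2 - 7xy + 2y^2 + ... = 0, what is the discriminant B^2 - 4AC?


The discriminant of a conic Ax^2 + Bxy + Cy^2 + ... = 0 is B^2 - 4AC.
B^2 = (-7)^2 = 49
4AC = 4*2*2 = 16
Discriminant = 49 - 16 = 33

33


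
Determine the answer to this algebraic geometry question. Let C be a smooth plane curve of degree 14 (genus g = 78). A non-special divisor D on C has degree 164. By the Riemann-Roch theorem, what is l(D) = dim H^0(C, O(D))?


First, compute the genus of a smooth plane curve of degree 14:
g = (d-1)(d-2)/2 = (14-1)(14-2)/2 = 78
For a non-special divisor D (i.e., h^1(D) = 0), Riemann-Roch gives:
l(D) = deg(D) - g + 1
Since deg(D) = 164 >= 2g - 1 = 155, D is non-special.
l(D) = 164 - 78 + 1 = 87

87


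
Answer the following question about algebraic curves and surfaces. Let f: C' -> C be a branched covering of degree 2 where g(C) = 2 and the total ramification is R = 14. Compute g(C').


Riemann-Hurwitz formula: 2g' - 2 = d(2g - 2) + R
Given: d = 2, g = 2, R = 14
2g' - 2 = 2*(2*2 - 2) + 14
2g' - 2 = 2*2 + 14
2g' - 2 = 4 + 14 = 18
2g' = 20
g' = 10

10


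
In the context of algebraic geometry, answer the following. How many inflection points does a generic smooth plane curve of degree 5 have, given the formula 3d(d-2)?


For a general smooth plane curve C of degree d, the inflection points are
the intersection of C with its Hessian curve, which has degree 3(d-2).
By Bezout, the total intersection number is d * 3(d-2) = 5 * 9 = 45.
For a general curve every flex is ordinary, so each contributes
multiplicity 1 to C·Hess(C), and the number of distinct inflection
points is 3d(d-2).
Inflection points = 3*5*(5-2) = 3*5*3 = 45

45


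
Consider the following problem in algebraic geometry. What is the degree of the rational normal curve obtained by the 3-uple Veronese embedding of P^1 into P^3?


The rational normal curve in P^3 is the image of P^1 under the 3-uple Veronese.
A general hyperplane in P^3 pulls back to a degree-3 form on P^1, which has 3 zeros,
so the curve meets a general hyperplane in 3 points. Degree = 3.

3


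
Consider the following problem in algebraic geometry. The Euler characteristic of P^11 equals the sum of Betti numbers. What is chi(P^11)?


The complex projective space P^11 has one cell in each even real dimension 0, 2, ..., 22.
The cohomology groups are H^{2k}(P^11) = Z for k = 0,...,11, and 0 otherwise.
Euler characteristic = sum of Betti numbers = 1 per even-dimensional cohomology group.
chi(P^11) = 11 + 1 = 12

12


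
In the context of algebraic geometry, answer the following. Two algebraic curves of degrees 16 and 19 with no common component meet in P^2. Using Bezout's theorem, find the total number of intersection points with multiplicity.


Bezout's theorem states the intersection count equals the product of degrees.
Intersection count = 16 * 19 = 304

304


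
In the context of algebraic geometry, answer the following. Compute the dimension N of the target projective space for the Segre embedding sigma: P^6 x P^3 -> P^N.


The Segre embedding maps P^m x P^n into P^N via
all products of coordinates from each factor.
N = (m+1)(n+1) - 1
N = (6+1)(3+1) - 1
N = 7*4 - 1
N = 28 - 1 = 27

27


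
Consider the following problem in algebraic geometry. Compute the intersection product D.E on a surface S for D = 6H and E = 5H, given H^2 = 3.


Using bilinearity of the intersection pairing on a surface S:
(aH).(bH) = ab * (H.H)
We have H^2 = 3.
D.E = (6H).(5H) = 6*5*3
= 30*3
= 90

90


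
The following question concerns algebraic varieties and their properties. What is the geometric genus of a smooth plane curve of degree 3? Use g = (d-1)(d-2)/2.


Using the genus formula for smooth plane curves:
g = (d-1)(d-2)/2
g = (3-1)(3-2)/2
g = 2*1/2
g = 2/2 = 1

1


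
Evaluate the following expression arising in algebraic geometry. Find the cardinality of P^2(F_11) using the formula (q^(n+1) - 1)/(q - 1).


P^2(F_11) has (q^(n+1) - 1)/(q - 1) points.
= 11^2 + 11^1 + 11^0
= 121 + 11 + 1
= 133

133


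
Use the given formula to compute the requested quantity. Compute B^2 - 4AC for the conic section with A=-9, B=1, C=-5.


The discriminant of a conic Ax^2 + Bxy + Cy^2 + ... = 0 is B^2 - 4AC.
B^2 = 1^2 = 1
4AC = 4*(-9)*(-5) = 180
Discriminant = 1 - 180 = -179

-179


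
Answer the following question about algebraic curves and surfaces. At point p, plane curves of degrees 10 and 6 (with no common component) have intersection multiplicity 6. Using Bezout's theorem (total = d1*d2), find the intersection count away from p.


By Bezout's theorem, the total intersection number is d1 * d2.
Total = 10 * 6 = 60
Intersection multiplicity at p = 6
Remaining intersections = 60 - 6 = 54

54


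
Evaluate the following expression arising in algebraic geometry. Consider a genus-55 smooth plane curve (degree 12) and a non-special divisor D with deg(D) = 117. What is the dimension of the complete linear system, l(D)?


First, compute the genus of a smooth plane curve of degree 12:
g = (d-1)(d-2)/2 = (12-1)(12-2)/2 = 55
For a non-special divisor D (i.e., h^1(D) = 0), Riemann-Roch gives:
l(D) = deg(D) - g + 1
Since deg(D) = 117 >= 2g - 1 = 109, D is non-special.
l(D) = 117 - 55 + 1 = 63

63
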